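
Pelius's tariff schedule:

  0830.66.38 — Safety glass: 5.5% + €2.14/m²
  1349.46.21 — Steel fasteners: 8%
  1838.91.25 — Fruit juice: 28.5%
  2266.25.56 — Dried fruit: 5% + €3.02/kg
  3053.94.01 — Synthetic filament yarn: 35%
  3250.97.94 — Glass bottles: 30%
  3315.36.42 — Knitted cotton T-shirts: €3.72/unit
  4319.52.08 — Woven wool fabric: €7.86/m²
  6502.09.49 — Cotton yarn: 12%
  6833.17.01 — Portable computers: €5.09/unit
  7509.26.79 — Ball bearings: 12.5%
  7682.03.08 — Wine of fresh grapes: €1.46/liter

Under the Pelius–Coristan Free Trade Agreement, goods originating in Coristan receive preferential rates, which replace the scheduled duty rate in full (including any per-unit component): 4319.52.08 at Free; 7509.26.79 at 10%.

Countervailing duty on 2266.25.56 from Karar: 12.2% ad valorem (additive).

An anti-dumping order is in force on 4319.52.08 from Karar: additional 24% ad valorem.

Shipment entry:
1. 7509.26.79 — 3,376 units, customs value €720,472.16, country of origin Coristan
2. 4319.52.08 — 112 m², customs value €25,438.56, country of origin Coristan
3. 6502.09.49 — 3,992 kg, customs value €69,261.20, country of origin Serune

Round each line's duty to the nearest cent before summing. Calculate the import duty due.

€80,358.56

Line 1 (7509.26.79, Coristan, 3,376 units, €720,472.16):
Base rate for 7509.26.79 is 12.5%.
Origin Coristan qualifies under the Pelius–Coristan agreement and 7509.26.79 is covered: preferential rate 10% applies instead.
Duty = €720,472.16 × 10% = €72,047.22.
Line 2 (4319.52.08, Coristan, 112 m², €25,438.56):
Base rate for 4319.52.08 is €7.86/m².
Origin Coristan qualifies under the Pelius–Coristan agreement and 4319.52.08 is covered: preferential rate Free applies instead.
The additional-duty order on 4319.52.08 targets Karar, not Coristan; it does not apply.
Duty = €25,438.56 × 0% = €0.00.
Line 3 (6502.09.49, Serune, 3,992 kg, €69,261.20):
Base rate for 6502.09.49 is 12%.
Duty = €69,261.20 × 12% = €8,311.34.
Total = €72,047.22 + €0.00 + €8,311.34 = €80,358.56.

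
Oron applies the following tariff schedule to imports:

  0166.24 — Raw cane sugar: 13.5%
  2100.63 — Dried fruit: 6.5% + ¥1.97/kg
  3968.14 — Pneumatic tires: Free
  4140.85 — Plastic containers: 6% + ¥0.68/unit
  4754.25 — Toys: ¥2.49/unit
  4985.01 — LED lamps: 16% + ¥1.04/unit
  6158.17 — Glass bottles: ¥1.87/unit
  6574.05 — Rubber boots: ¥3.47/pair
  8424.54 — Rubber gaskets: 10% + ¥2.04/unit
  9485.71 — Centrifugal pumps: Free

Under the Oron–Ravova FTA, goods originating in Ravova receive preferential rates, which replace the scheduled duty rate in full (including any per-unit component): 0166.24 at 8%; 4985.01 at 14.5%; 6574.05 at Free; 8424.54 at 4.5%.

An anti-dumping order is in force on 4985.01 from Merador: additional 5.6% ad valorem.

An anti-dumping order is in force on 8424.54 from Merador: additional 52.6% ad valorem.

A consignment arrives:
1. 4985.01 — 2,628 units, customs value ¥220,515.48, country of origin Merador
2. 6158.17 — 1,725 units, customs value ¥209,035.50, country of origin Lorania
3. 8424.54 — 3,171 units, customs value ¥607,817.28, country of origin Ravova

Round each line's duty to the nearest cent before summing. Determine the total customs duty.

¥80,941.99

Line 1 (4985.01, Merador, 2,628 units, ¥220,515.48):
Base rate for 4985.01 is 16% + ¥1.04/unit.
4985.01 has an FTA preferential rate, but origin Merador is not Ravova; base rate stands.
Additional duty on 4985.01 from Merador: +5.6%. Applied ad valorem rate: 16% + 5.6% = 21.6%.
Duty = ¥220,515.48 × 21.6% + 2,628 × ¥1.04 = ¥50,364.46.
Line 2 (6158.17, Lorania, 1,725 units, ¥209,035.50):
Base rate for 6158.17 is ¥1.87/unit.
Duty = 1,725 × ¥1.87 = ¥3,225.75.
Line 3 (8424.54, Ravova, 3,171 units, ¥607,817.28):
Base rate for 8424.54 is 10% + ¥2.04/unit.
Origin Ravova qualifies under the Oron–Ravova agreement and 8424.54 is covered: preferential rate 4.5% applies instead.
The additional-duty order on 8424.54 targets Merador, not Ravova; it does not apply.
Duty = ¥607,817.28 × 4.5% = ¥27,351.78.
Total = ¥50,364.46 + ¥3,225.75 + ¥27,351.78 = ¥80,941.99.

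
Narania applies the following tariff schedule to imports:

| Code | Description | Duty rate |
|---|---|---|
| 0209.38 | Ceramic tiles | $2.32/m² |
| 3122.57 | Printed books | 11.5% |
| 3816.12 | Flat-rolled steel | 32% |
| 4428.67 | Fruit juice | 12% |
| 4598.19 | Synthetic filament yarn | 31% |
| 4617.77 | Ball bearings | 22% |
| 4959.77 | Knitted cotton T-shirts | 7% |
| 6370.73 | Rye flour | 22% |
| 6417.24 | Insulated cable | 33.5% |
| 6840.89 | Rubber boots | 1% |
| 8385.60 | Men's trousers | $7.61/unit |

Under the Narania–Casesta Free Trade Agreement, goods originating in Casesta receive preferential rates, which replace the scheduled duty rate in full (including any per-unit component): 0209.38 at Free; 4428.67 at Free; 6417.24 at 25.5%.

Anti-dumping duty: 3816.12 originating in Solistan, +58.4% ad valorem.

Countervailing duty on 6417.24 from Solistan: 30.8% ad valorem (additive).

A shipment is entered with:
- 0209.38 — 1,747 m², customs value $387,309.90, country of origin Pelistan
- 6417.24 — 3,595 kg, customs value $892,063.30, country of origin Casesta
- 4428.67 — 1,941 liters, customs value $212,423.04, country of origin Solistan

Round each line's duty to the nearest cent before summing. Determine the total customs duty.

$257,019.94

Line 1 (0209.38, Pelistan, 1,747 m², $387,309.90):
Base rate for 0209.38 is $2.32/m².
0209.38 has an FTA preferential rate, but origin Pelistan is not Casesta; base rate stands.
Duty = 1,747 × $2.32 = $4,053.04.
Line 2 (6417.24, Casesta, 3,595 kg, $892,063.30):
Base rate for 6417.24 is 33.5%.
Origin Casesta qualifies under the Narania–Casesta agreement and 6417.24 is covered: preferential rate 25.5% applies instead.
The additional-duty order on 6417.24 targets Solistan, not Casesta; it does not apply.
Duty = $892,063.30 × 25.5% = $227,476.14.
Line 3 (4428.67, Solistan, 1,941 liters, $212,423.04):
Base rate for 4428.67 is 12%.
4428.67 has an FTA preferential rate, but origin Solistan is not Casesta; base rate stands.
Duty = $212,423.04 × 12% = $25,490.76.
Total = $4,053.04 + $227,476.14 + $25,490.76 = $257,019.94.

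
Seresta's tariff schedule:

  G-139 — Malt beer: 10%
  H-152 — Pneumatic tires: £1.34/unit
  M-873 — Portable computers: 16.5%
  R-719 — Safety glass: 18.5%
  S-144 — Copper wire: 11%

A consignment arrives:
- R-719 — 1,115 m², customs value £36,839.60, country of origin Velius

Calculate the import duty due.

£6,815.33

Line 1 (R-719, Velius, 1,115 m², £36,839.60):
Base rate for R-719 is 18.5%.
Duty = £36,839.60 × 18.5% = £6,815.33.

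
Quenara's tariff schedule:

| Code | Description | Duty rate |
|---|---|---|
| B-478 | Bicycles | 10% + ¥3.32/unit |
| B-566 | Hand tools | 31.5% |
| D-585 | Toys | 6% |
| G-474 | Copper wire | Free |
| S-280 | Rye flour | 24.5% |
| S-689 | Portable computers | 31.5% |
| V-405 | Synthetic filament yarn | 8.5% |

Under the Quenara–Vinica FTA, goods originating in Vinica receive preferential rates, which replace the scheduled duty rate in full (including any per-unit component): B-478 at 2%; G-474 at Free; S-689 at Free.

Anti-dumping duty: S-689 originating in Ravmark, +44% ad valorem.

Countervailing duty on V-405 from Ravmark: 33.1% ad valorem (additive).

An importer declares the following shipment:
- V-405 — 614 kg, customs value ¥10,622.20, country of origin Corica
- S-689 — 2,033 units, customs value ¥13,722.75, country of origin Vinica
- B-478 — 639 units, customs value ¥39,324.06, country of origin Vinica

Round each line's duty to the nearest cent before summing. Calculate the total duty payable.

¥1,689.37

Line 1 (V-405, Corica, 614 kg, ¥10,622.20):
Base rate for V-405 is 8.5%.
The additional-duty order on V-405 targets Ravmark, not Corica; it does not apply.
Duty = ¥10,622.20 × 8.5% = ¥902.89.
Line 2 (S-689, Vinica, 2,033 units, ¥13,722.75):
Base rate for S-689 is 31.5%.
Origin Vinica qualifies under the Quenara–Vinica agreement and S-689 is covered: preferential rate Free applies instead.
The additional-duty order on S-689 targets Ravmark, not Vinica; it does not apply.
Duty = ¥13,722.75 × 0% = ¥0.00.
Line 3 (B-478, Vinica, 639 units, ¥39,324.06):
Base rate for B-478 is 10% + ¥3.32/unit.
Origin Vinica qualifies under the Quenara–Vinica agreement and B-478 is covered: preferential rate 2% applies instead.
Duty = ¥39,324.06 × 2% = ¥786.48.
Total = ¥902.89 + ¥0.00 + ¥786.48 = ¥1,689.37.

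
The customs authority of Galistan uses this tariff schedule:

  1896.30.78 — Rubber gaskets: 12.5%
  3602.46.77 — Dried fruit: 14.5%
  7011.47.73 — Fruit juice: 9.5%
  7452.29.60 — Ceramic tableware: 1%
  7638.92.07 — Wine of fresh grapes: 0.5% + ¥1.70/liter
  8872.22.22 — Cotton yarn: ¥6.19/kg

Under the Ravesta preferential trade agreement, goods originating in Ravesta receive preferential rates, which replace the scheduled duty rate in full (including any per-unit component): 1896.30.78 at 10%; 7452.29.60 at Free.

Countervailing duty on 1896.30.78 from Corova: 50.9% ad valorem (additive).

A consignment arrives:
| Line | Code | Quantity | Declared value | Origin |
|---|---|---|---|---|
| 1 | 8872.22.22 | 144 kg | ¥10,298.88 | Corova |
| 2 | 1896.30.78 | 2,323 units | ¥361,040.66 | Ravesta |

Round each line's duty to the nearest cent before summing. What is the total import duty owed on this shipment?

Line 1 (8872.22.22, Corova, 144 kg, ¥10,298.88):
Base rate for 8872.22.22 is ¥6.19/kg.
Duty = 144 × ¥6.19 = ¥891.36.
Line 2 (1896.30.78, Ravesta, 2,323 units, ¥361,040.66):
Base rate for 1896.30.78 is 12.5%.
Origin Ravesta qualifies under the Galistan–Ravesta agreement and 1896.30.78 is covered: preferential rate 10% applies instead.
The additional-duty order on 1896.30.78 targets Corova, not Ravesta; it does not apply.
Duty = ¥361,040.66 × 10% = ¥36,104.07.
Total = ¥891.36 + ¥36,104.07 = ¥36,995.43.

¥36,995.43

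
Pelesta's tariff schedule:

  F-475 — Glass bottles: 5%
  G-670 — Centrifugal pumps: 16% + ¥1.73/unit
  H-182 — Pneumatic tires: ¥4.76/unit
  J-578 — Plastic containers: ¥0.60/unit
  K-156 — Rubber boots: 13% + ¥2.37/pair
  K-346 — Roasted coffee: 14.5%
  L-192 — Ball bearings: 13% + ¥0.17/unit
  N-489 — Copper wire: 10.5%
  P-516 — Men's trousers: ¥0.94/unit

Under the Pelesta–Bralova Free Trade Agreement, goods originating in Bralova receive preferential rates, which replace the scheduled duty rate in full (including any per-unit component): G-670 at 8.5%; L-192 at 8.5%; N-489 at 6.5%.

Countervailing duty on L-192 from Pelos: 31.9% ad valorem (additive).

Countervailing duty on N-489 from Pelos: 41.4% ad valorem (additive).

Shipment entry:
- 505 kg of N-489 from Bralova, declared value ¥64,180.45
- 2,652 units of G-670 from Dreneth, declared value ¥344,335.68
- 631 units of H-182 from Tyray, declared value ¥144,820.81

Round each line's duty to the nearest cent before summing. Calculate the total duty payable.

¥66,856.96

Line 1 (N-489, Bralova, 505 kg, ¥64,180.45):
Base rate for N-489 is 10.5%.
Origin Bralova qualifies under the Pelesta–Bralova agreement and N-489 is covered: preferential rate 6.5% applies instead.
The additional-duty order on N-489 targets Pelos, not Bralova; it does not apply.
Duty = ¥64,180.45 × 6.5% = ¥4,171.73.
Line 2 (G-670, Dreneth, 2,652 units, ¥344,335.68):
Base rate for G-670 is 16% + ¥1.73/unit.
G-670 has an FTA preferential rate, but origin Dreneth is not Bralova; base rate stands.
Duty = ¥344,335.68 × 16% + 2,652 × ¥1.73 = ¥59,681.67.
Line 3 (H-182, Tyray, 631 units, ¥144,820.81):
Base rate for H-182 is ¥4.76/unit.
Duty = 631 × ¥4.76 = ¥3,003.56.
Total = ¥4,171.73 + ¥59,681.67 + ¥3,003.56 = ¥66,856.96.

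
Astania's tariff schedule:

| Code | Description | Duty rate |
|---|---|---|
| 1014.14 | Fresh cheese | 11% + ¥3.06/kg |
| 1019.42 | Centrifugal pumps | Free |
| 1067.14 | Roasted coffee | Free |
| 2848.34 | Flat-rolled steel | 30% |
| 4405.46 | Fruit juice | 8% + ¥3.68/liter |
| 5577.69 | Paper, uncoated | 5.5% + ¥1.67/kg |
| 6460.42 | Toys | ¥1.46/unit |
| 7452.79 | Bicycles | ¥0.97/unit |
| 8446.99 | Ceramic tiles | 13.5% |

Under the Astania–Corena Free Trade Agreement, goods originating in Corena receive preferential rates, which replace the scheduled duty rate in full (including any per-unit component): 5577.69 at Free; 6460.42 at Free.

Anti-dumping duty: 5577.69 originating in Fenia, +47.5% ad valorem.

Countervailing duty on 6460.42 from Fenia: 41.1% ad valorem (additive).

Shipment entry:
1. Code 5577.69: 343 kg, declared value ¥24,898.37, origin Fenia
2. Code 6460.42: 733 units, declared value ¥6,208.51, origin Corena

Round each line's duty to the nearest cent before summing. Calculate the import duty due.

¥13,768.95

Line 1 (5577.69, Fenia, 343 kg, ¥24,898.37):
Base rate for 5577.69 is 5.5% + ¥1.67/kg.
5577.69 has an FTA preferential rate, but origin Fenia is not Corena; base rate stands.
Additional duty on 5577.69 from Fenia: +47.5%. Applied ad valorem rate: 5.5% + 47.5% = 53%.
Duty = ¥24,898.37 × 53% + 343 × ¥1.67 = ¥13,768.95.
Line 2 (6460.42, Corena, 733 units, ¥6,208.51):
Base rate for 6460.42 is ¥1.46/unit.
Origin Corena qualifies under the Astania–Corena agreement and 6460.42 is covered: preferential rate Free applies instead.
The additional-duty order on 6460.42 targets Fenia, not Corena; it does not apply.
Duty = ¥6,208.51 × 0% = ¥0.00.
Total = ¥13,768.95 + ¥0.00 = ¥13,768.95.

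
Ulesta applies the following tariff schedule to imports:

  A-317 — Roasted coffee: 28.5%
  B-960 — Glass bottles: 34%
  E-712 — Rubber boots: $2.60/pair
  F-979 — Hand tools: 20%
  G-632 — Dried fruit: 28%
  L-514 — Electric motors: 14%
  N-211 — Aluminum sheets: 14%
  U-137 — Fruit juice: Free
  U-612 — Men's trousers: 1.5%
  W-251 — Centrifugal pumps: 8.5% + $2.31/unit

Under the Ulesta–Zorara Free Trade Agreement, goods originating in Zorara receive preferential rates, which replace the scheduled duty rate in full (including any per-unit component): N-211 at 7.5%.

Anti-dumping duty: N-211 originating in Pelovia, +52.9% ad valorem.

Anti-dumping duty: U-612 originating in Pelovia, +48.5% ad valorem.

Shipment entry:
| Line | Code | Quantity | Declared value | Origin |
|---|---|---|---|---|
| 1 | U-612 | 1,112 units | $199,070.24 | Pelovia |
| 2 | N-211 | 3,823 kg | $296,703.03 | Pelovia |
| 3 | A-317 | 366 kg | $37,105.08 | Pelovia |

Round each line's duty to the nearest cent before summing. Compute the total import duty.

$308,604.40

Line 1 (U-612, Pelovia, 1,112 units, $199,070.24):
Base rate for U-612 is 1.5%.
Additional duty on U-612 from Pelovia: +48.5%. Applied ad valorem rate: 1.5% + 48.5% = 50%.
Duty = $199,070.24 × 50% = $99,535.12.
Line 2 (N-211, Pelovia, 3,823 kg, $296,703.03):
Base rate for N-211 is 14%.
N-211 has an FTA preferential rate, but origin Pelovia is not Zorara; base rate stands.
Additional duty on N-211 from Pelovia: +52.9%. Applied ad valorem rate: 14% + 52.9% = 66.9%.
Duty = $296,703.03 × 66.9% = $198,494.33.
Line 3 (A-317, Pelovia, 366 kg, $37,105.08):
Base rate for A-317 is 28.5%.
Duty = $37,105.08 × 28.5% = $10,574.95.
Total = $99,535.12 + $198,494.33 + $10,574.95 = $308,604.40.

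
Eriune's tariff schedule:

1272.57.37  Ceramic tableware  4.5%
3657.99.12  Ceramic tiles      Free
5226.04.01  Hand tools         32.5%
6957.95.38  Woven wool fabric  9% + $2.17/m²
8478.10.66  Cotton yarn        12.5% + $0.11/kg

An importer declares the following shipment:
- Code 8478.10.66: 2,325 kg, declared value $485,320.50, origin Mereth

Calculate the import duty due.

Line 1 (8478.10.66, Mereth, 2,325 kg, $485,320.50):
Base rate for 8478.10.66 is 12.5% + $0.11/kg.
Duty = $485,320.50 × 12.5% + 2,325 × $0.11 = $60,920.81.

$60,920.81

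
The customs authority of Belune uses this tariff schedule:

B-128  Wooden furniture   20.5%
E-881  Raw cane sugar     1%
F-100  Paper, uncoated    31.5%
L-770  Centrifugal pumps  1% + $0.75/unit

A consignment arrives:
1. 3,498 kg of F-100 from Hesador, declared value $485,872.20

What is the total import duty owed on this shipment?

$153,049.74

Line 1 (F-100, Hesador, 3,498 kg, $485,872.20):
Base rate for F-100 is 31.5%.
Duty = $485,872.20 × 31.5% = $153,049.74.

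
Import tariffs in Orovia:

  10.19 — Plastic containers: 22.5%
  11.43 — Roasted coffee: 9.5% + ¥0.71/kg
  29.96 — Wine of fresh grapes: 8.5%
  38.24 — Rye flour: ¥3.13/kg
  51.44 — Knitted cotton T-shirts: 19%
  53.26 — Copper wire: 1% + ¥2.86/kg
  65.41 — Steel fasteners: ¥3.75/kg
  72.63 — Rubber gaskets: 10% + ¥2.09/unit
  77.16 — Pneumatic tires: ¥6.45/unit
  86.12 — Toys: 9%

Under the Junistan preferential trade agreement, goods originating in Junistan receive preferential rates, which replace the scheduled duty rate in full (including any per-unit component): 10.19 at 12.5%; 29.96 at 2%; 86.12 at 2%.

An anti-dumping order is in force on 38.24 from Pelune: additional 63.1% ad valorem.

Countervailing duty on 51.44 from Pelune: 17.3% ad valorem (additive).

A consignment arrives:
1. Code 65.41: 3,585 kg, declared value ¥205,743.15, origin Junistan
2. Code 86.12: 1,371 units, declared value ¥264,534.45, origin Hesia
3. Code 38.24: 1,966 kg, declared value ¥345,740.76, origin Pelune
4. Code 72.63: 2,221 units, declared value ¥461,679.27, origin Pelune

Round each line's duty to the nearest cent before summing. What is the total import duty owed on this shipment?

Line 1 (65.41, Junistan, 3,585 kg, ¥205,743.15):
Base rate for 65.41 is ¥3.75/kg.
Origin Junistan is the FTA partner but 65.41 is not on the preference list; base rate stands.
Duty = 3,585 × ¥3.75 = ¥13,443.75.
Line 2 (86.12, Hesia, 1,371 units, ¥264,534.45):
Base rate for 86.12 is 9%.
86.12 has an FTA preferential rate, but origin Hesia is not Junistan; base rate stands.
Duty = ¥264,534.45 × 9% = ¥23,808.10.
Line 3 (38.24, Pelune, 1,966 kg, ¥345,740.76):
Base rate for 38.24 is ¥3.13/kg.
Additional duty on 38.24 from Pelune: +63.1% ad valorem. Applied ad valorem rate = 63.1%.
Duty = ¥345,740.76 × 63.1% + 1,966 × ¥3.13 = ¥224,316.00.
Line 4 (72.63, Pelune, 2,221 units, ¥461,679.27):
Base rate for 72.63 is 10% + ¥2.09/unit.
Duty = ¥461,679.27 × 10% + 2,221 × ¥2.09 = ¥50,809.82.
Total = ¥13,443.75 + ¥23,808.10 + ¥224,316.00 + ¥50,809.82 = ¥312,377.67.

¥312,377.67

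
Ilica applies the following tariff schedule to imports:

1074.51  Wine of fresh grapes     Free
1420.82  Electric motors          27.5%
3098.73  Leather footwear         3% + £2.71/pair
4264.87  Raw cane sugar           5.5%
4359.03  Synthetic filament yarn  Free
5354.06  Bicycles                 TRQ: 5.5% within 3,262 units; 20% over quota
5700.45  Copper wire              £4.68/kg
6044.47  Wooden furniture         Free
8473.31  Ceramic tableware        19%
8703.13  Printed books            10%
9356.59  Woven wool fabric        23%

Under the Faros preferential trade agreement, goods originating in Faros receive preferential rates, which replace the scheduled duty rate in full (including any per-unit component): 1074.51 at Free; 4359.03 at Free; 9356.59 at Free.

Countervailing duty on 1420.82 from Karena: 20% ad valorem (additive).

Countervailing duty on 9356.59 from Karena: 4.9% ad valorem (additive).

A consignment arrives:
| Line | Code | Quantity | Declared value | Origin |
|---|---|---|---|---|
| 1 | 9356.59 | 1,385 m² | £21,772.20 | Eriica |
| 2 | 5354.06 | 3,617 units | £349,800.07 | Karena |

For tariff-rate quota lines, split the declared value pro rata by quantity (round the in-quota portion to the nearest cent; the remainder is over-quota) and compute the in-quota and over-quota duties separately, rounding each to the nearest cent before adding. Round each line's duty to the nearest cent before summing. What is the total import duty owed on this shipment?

£29,224.76

Line 1 (9356.59, Eriica, 1,385 m², £21,772.20):
Base rate for 9356.59 is 23%.
9356.59 has an FTA preferential rate, but origin Eriica is not Faros; base rate stands.
The additional-duty order on 9356.59 targets Karena, not Eriica; it does not apply.
Duty = £21,772.20 × 23% = £5,007.61.
Line 2 (5354.06, Karena, 3,617 units, £349,800.07):
Code 5354.06 is under a tariff-rate quota (threshold 3,262 units). In-quota: 3,262 units at 5.5%; over-quota: 355 units at 20%.
Pro-rata value split: in-quota = £349,800.07 × 3,262/3,617 = £315,468.02; over-quota = £349,800.07 − £315,468.02 = £34,332.05.
In-quota duty = £315,468.02 × 5.5% = £17,350.74. Over-quota duty = £34,332.05 × 20% = £6,866.41.
Line duty = £17,350.74 + £6,866.41 = £24,217.15.
Total = £5,007.61 + £24,217.15 = £29,224.76.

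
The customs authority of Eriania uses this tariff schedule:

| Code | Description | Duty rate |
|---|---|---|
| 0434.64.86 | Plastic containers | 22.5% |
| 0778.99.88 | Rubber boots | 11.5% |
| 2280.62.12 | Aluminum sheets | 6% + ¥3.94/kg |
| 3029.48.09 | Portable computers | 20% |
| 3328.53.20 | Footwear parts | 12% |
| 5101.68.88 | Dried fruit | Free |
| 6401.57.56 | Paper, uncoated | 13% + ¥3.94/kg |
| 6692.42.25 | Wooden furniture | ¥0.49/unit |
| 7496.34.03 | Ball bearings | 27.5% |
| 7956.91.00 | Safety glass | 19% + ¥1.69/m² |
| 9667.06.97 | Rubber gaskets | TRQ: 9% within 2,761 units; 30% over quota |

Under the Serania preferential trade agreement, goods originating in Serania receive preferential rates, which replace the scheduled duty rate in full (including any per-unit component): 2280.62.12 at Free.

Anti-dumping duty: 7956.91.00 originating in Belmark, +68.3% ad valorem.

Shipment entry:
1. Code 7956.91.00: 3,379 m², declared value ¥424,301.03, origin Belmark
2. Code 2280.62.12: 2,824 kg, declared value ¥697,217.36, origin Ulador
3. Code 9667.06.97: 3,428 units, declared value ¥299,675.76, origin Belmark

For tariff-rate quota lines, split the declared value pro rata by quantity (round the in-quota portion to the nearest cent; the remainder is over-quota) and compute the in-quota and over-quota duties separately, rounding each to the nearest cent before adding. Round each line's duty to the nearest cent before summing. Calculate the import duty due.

Line 1 (7956.91.00, Belmark, 3,379 m², ¥424,301.03):
Base rate for 7956.91.00 is 19% + ¥1.69/m².
Additional duty on 7956.91.00 from Belmark: +68.3%. Applied ad valorem rate: 19% + 68.3% = 87.3%.
Duty = ¥424,301.03 × 87.3% + 3,379 × ¥1.69 = ¥376,125.31.
Line 2 (2280.62.12, Ulador, 2,824 kg, ¥697,217.36):
Base rate for 2280.62.12 is 6% + ¥3.94/kg.
2280.62.12 has an FTA preferential rate, but origin Ulador is not Serania; base rate stands.
Duty = ¥697,217.36 × 6% + 2,824 × ¥3.94 = ¥52,959.60.
Line 3 (9667.06.97, Belmark, 3,428 units, ¥299,675.76):
Code 9667.06.97 is under a tariff-rate quota (threshold 2,761 units). In-quota: 2,761 units at 9%; over-quota: 667 units at 30%.
Pro-rata value split: in-quota = ¥299,675.76 × 2,761/3,428 = ¥241,366.62; over-quota = ¥299,675.76 − ¥241,366.62 = ¥58,309.14.
In-quota duty = ¥241,366.62 × 9% = ¥21,723.00. Over-quota duty = ¥58,309.14 × 30% = ¥17,492.74.
Line duty = ¥21,723.00 + ¥17,492.74 = ¥39,215.74.
Total = ¥376,125.31 + ¥52,959.60 + ¥39,215.74 = ¥468,300.65.

¥468,300.65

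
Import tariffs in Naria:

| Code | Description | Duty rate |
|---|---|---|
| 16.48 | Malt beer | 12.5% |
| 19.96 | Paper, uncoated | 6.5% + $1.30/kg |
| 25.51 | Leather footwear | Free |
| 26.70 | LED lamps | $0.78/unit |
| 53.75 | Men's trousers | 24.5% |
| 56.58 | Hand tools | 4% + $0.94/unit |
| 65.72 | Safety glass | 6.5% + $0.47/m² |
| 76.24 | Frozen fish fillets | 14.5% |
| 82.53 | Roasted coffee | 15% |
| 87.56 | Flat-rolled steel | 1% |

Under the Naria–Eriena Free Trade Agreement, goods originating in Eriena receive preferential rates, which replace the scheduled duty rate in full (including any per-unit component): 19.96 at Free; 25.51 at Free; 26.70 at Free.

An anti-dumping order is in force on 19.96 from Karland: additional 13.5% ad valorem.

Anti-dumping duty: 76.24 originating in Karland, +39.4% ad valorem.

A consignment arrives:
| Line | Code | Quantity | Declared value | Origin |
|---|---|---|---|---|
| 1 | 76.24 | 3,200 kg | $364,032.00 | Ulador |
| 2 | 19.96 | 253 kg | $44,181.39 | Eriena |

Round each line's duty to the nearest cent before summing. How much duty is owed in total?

Line 1 (76.24, Ulador, 3,200 kg, $364,032.00):
Base rate for 76.24 is 14.5%.
The additional-duty order on 76.24 targets Karland, not Ulador; it does not apply.
Duty = $364,032.00 × 14.5% = $52,784.64.
Line 2 (19.96, Eriena, 253 kg, $44,181.39):
Base rate for 19.96 is 6.5% + $1.30/kg.
Origin Eriena qualifies under the Naria–Eriena agreement and 19.96 is covered: preferential rate Free applies instead.
The additional-duty order on 19.96 targets Karland, not Eriena; it does not apply.
Duty = $44,181.39 × 0% = $0.00.
Total = $52,784.64 + $0.00 = $52,784.64.

$52,784.64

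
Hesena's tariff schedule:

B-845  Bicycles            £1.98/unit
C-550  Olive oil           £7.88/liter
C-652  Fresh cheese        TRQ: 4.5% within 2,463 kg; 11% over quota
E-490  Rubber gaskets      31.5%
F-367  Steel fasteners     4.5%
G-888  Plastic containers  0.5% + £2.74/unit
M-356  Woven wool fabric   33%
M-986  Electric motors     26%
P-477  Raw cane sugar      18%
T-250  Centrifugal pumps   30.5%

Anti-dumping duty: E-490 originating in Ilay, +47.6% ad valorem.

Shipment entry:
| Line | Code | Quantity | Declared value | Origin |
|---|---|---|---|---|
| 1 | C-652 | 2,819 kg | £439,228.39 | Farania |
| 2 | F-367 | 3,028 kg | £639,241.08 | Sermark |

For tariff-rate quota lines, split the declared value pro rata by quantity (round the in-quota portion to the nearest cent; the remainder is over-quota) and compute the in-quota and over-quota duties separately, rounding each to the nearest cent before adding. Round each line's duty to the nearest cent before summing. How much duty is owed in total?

£52,136.57

Line 1 (C-652, Farania, 2,819 kg, £439,228.39):
Code C-652 is under a tariff-rate quota (threshold 2,463 kg). In-quota: 2,463 kg at 4.5%; over-quota: 356 kg at 11%.
Pro-rata value split: in-quota = £439,228.39 × 2,463/2,819 = £383,760.03; over-quota = £439,228.39 − £383,760.03 = £55,468.36.
In-quota duty = £383,760.03 × 4.5% = £17,269.20. Over-quota duty = £55,468.36 × 11% = £6,101.52.
Line duty = £17,269.20 + £6,101.52 = £23,370.72.
Line 2 (F-367, Sermark, 3,028 kg, £639,241.08):
Base rate for F-367 is 4.5%.
Duty = £639,241.08 × 4.5% = £28,765.85.
Total = £23,370.72 + £28,765.85 = £52,136.57.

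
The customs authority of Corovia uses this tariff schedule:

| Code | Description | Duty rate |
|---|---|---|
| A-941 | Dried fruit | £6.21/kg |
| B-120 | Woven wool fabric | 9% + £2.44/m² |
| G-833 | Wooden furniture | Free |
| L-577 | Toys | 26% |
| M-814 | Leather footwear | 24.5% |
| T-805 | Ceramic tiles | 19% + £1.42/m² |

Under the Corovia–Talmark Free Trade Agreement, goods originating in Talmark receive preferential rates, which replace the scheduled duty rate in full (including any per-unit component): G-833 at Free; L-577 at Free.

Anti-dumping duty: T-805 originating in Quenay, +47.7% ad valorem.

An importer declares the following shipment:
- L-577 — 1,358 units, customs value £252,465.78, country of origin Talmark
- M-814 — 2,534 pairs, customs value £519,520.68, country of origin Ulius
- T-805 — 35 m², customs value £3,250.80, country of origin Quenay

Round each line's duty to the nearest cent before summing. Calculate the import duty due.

£129,500.55

Line 1 (L-577, Talmark, 1,358 units, £252,465.78):
Base rate for L-577 is 26%.
Origin Talmark qualifies under the Corovia–Talmark agreement and L-577 is covered: preferential rate Free applies instead.
Duty = £252,465.78 × 0% = £0.00.
Line 2 (M-814, Ulius, 2,534 pairs, £519,520.68):
Base rate for M-814 is 24.5%.
Duty = £519,520.68 × 24.5% = £127,282.57.
Line 3 (T-805, Quenay, 35 m², £3,250.80):
Base rate for T-805 is 19% + £1.42/m².
Additional duty on T-805 from Quenay: +47.7%. Applied ad valorem rate: 19% + 47.7% = 66.7%.
Duty = £3,250.80 × 66.7% + 35 × £1.42 = £2,217.98.
Total = £0.00 + £127,282.57 + £2,217.98 = £129,500.55.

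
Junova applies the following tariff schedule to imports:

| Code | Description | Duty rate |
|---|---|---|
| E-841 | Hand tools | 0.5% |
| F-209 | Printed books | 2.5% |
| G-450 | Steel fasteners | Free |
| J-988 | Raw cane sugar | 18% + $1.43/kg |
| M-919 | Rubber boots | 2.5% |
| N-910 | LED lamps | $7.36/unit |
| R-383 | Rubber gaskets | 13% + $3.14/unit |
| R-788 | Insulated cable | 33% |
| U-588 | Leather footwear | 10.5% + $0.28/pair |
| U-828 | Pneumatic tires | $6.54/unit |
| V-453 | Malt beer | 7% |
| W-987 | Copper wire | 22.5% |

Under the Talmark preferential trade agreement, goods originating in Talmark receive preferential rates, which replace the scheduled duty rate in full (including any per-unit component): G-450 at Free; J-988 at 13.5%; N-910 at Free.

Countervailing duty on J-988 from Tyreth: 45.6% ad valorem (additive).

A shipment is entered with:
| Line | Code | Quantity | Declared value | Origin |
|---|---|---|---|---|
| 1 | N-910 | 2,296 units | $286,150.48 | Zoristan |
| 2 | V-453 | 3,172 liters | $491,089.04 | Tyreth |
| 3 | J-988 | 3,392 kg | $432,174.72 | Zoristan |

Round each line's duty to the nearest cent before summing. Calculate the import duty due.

$133,916.80

Line 1 (N-910, Zoristan, 2,296 units, $286,150.48):
Base rate for N-910 is $7.36/unit.
N-910 has an FTA preferential rate, but origin Zoristan is not Talmark; base rate stands.
Duty = 2,296 × $7.36 = $16,898.56.
Line 2 (V-453, Tyreth, 3,172 liters, $491,089.04):
Base rate for V-453 is 7%.
Duty = $491,089.04 × 7% = $34,376.23.
Line 3 (J-988, Zoristan, 3,392 kg, $432,174.72):
Base rate for J-988 is 18% + $1.43/kg.
J-988 has an FTA preferential rate, but origin Zoristan is not Talmark; base rate stands.
The additional-duty order on J-988 targets Tyreth, not Zoristan; it does not apply.
Duty = $432,174.72 × 18% + 3,392 × $1.43 = $82,642.01.
Total = $16,898.56 + $34,376.23 + $82,642.01 = $133,916.80.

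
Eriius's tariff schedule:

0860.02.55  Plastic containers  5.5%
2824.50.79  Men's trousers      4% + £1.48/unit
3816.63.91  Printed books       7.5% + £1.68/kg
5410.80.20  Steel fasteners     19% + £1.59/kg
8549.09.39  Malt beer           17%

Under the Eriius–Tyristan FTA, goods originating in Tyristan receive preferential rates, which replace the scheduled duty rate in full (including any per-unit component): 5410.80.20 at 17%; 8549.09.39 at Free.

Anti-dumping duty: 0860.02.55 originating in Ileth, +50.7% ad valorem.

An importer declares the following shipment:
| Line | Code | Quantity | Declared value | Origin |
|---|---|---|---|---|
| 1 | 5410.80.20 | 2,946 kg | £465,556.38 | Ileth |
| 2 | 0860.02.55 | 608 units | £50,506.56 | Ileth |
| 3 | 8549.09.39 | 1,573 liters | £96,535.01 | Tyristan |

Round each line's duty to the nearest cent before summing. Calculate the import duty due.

£121,524.54

Line 1 (5410.80.20, Ileth, 2,946 kg, £465,556.38):
Base rate for 5410.80.20 is 19% + £1.59/kg.
5410.80.20 has an FTA preferential rate, but origin Ileth is not Tyristan; base rate stands.
Duty = £465,556.38 × 19% + 2,946 × £1.59 = £93,139.85.
Line 2 (0860.02.55, Ileth, 608 units, £50,506.56):
Base rate for 0860.02.55 is 5.5%.
Additional duty on 0860.02.55 from Ileth: +50.7%. Applied ad valorem rate: 5.5% + 50.7% = 56.2%.
Duty = £50,506.56 × 56.2% = £28,384.69.
Line 3 (8549.09.39, Tyristan, 1,573 liters, £96,535.01):
Base rate for 8549.09.39 is 17%.
Origin Tyristan qualifies under the Eriius–Tyristan agreement and 8549.09.39 is covered: preferential rate Free applies instead.
Duty = £96,535.01 × 0% = £0.00.
Total = £93,139.85 + £28,384.69 + £0.00 = £121,524.54.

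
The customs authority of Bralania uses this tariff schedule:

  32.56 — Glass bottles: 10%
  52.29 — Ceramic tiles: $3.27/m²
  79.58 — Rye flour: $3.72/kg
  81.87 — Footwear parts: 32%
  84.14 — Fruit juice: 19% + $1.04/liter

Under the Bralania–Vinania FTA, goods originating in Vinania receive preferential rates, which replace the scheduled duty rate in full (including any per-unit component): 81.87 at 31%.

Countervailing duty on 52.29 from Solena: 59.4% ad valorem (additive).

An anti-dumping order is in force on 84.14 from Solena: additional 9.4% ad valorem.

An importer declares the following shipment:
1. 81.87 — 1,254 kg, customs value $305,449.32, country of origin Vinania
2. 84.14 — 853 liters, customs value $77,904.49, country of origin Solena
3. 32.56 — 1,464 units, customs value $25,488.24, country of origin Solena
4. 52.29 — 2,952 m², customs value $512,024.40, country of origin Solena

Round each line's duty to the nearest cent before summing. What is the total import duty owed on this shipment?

Line 1 (81.87, Vinania, 1,254 kg, $305,449.32):
Base rate for 81.87 is 32%.
Origin Vinania qualifies under the Bralania–Vinania agreement and 81.87 is covered: preferential rate 31% applies instead.
Duty = $305,449.32 × 31% = $94,689.29.
Line 2 (84.14, Solena, 853 liters, $77,904.49):
Base rate for 84.14 is 19% + $1.04/liter.
Additional duty on 84.14 from Solena: +9.4%. Applied ad valorem rate: 19% + 9.4% = 28.4%.
Duty = $77,904.49 × 28.4% + 853 × $1.04 = $23,012.00.
Line 3 (32.56, Solena, 1,464 units, $25,488.24):
Base rate for 32.56 is 10%.
Duty = $25,488.24 × 10% = $2,548.82.
Line 4 (52.29, Solena, 2,952 m², $512,024.40):
Base rate for 52.29 is $3.27/m².
Additional duty on 52.29 from Solena: +59.4% ad valorem. Applied ad valorem rate = 59.4%.
Duty = $512,024.40 × 59.4% + 2,952 × $3.27 = $313,795.53.
Total = $94,689.29 + $23,012.00 + $2,548.82 + $313,795.53 = $434,045.64.

$434,045.64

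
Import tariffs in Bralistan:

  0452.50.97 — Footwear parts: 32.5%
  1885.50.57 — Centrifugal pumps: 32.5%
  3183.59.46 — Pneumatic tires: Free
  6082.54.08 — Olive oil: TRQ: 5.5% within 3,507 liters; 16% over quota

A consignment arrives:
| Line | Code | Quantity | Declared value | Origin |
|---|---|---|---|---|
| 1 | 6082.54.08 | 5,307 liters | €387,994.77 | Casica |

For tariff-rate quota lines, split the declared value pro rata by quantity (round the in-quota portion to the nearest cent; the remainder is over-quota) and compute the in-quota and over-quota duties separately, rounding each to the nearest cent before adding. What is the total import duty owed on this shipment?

€35,157.50

Line 1 (6082.54.08, Casica, 5,307 liters, €387,994.77):
Code 6082.54.08 is under a tariff-rate quota (threshold 3,507 liters). In-quota: 3,507 liters at 5.5%; over-quota: 1,800 liters at 16%.
Pro-rata value split: in-quota = €387,994.77 × 3,507/5,307 = €256,396.77; over-quota = €387,994.77 − €256,396.77 = €131,598.00.
In-quota duty = €256,396.77 × 5.5% = €14,101.82. Over-quota duty = €131,598.00 × 16% = €21,055.68.
Line duty = €14,101.82 + €21,055.68 = €35,157.50.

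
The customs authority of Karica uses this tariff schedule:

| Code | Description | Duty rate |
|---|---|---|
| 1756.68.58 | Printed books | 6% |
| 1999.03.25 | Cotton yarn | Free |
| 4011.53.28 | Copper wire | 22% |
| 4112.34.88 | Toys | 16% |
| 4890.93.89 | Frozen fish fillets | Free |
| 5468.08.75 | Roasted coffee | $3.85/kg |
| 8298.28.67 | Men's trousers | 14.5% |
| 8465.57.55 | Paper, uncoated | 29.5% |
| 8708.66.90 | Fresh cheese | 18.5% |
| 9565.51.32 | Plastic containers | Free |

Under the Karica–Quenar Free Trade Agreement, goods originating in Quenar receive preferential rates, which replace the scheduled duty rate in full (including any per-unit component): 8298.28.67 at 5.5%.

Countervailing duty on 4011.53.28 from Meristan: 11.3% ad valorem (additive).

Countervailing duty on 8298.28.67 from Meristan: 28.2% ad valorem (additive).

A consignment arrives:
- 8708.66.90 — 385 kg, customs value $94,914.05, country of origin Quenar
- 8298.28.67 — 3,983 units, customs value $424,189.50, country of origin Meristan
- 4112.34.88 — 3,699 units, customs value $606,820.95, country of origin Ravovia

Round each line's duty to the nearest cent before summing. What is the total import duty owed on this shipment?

Line 1 (8708.66.90, Quenar, 385 kg, $94,914.05):
Base rate for 8708.66.90 is 18.5%.
Origin Quenar is the FTA partner but 8708.66.90 is not on the preference list; base rate stands.
Duty = $94,914.05 × 18.5% = $17,559.10.
Line 2 (8298.28.67, Meristan, 3,983 units, $424,189.50):
Base rate for 8298.28.67 is 14.5%.
8298.28.67 has an FTA preferential rate, but origin Meristan is not Quenar; base rate stands.
Additional duty on 8298.28.67 from Meristan: +28.2%. Applied ad valorem rate: 14.5% + 28.2% = 42.7%.
Duty = $424,189.50 × 42.7% = $181,128.92.
Line 3 (4112.34.88, Ravovia, 3,699 units, $606,820.95):
Base rate for 4112.34.88 is 16%.
Duty = $606,820.95 × 16% = $97,091.35.
Total = $17,559.10 + $181,128.92 + $97,091.35 = $295,779.37.

$295,779.37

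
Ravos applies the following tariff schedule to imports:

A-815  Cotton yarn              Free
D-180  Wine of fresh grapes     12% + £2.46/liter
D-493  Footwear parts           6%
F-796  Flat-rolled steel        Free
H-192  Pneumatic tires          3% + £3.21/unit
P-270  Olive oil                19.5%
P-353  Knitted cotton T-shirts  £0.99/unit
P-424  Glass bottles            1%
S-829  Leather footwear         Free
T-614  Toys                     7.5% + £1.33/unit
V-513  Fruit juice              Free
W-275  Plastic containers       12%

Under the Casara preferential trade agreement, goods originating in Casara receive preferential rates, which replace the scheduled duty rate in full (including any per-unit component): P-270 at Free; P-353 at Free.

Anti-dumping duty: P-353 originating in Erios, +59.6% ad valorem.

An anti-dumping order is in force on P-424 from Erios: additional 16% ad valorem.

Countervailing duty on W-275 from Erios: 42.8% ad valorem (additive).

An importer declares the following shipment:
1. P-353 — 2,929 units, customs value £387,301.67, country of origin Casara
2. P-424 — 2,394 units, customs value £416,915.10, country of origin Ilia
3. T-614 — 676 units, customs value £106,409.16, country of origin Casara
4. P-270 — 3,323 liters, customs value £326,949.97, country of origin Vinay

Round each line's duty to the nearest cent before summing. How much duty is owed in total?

Line 1 (P-353, Casara, 2,929 units, £387,301.67):
Base rate for P-353 is £0.99/unit.
Origin Casara qualifies under the Ravos–Casara agreement and P-353 is covered: preferential rate Free applies instead.
The additional-duty order on P-353 targets Erios, not Casara; it does not apply.
Duty = £387,301.67 × 0% = £0.00.
Line 2 (P-424, Ilia, 2,394 units, £416,915.10):
Base rate for P-424 is 1%.
The additional-duty order on P-424 targets Erios, not Ilia; it does not apply.
Duty = £416,915.10 × 1% = £4,169.15.
Line 3 (T-614, Casara, 676 units, £106,409.16):
Base rate for T-614 is 7.5% + £1.33/unit.
Origin Casara is the FTA partner but T-614 is not on the preference list; base rate stands.
Duty = £106,409.16 × 7.5% + 676 × £1.33 = £8,879.77.
Line 4 (P-270, Vinay, 3,323 liters, £326,949.97):
Base rate for P-270 is 19.5%.
P-270 has an FTA preferential rate, but origin Vinay is not Casara; base rate stands.
Duty = £326,949.97 × 19.5% = £63,755.24.
Total = £0.00 + £4,169.15 + £8,879.77 + £63,755.24 = £76,804.16.

£76,804.16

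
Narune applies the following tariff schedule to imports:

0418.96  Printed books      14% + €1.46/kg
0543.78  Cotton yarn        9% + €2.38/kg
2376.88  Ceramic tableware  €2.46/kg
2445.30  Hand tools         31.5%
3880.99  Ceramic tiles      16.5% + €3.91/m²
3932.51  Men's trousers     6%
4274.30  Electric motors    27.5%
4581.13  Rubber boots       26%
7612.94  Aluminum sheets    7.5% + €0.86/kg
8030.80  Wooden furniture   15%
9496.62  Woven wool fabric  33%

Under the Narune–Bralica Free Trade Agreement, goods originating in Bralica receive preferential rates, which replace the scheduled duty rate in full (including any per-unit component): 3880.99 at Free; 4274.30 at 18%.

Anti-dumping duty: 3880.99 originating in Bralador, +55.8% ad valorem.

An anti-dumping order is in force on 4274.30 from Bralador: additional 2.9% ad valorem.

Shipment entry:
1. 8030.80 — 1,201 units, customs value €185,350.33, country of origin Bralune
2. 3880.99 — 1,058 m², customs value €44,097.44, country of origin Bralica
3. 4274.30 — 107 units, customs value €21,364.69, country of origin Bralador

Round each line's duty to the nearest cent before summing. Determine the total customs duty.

€34,297.42

Line 1 (8030.80, Bralune, 1,201 units, €185,350.33):
Base rate for 8030.80 is 15%.
Duty = €185,350.33 × 15% = €27,802.55.
Line 2 (3880.99, Bralica, 1,058 m², €44,097.44):
Base rate for 3880.99 is 16.5% + €3.91/m².
Origin Bralica qualifies under the Narune–Bralica agreement and 3880.99 is covered: preferential rate Free applies instead.
The additional-duty order on 3880.99 targets Bralador, not Bralica; it does not apply.
Duty = €44,097.44 × 0% = €0.00.
Line 3 (4274.30, Bralador, 107 units, €21,364.69):
Base rate for 4274.30 is 27.5%.
4274.30 has an FTA preferential rate, but origin Bralador is not Bralica; base rate stands.
Additional duty on 4274.30 from Bralador: +2.9%. Applied ad valorem rate: 27.5% + 2.9% = 30.4%.
Duty = €21,364.69 × 30.4% = €6,494.87.
Total = €27,802.55 + €0.00 + €6,494.87 = €34,297.42.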